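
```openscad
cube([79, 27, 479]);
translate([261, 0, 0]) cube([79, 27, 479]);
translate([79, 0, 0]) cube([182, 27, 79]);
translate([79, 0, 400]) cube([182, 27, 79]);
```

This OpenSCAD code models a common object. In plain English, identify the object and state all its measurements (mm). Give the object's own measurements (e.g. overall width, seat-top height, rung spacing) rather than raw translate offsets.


A rectangular picture frame lying in the x–z plane (depth along y). The opening is 182 mm wide (x) by 321 mm tall (z), surrounded by a border 79 mm wide on all four sides. The frame is 27 mm deep and is made of two full-height vertical stiles with two horizontal rails fitted between them.


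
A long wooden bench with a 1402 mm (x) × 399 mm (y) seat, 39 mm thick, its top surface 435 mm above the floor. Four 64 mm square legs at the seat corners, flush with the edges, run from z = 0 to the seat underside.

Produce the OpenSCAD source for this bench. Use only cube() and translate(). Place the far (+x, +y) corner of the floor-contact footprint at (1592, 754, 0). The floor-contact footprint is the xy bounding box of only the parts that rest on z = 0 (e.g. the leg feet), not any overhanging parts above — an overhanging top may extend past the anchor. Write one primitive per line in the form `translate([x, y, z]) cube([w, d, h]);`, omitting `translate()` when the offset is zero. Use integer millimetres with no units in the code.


// leg_h = 435 − 39 = 396
translate([190, 355, 396]) cube([1402, 399, 39]);
translate([190, 355, 0]) cube([64, 64, 396]);
translate([190, 690, 0]) cube([64, 64, 396]);
translate([1528, 355, 0]) cube([64, 64, 396]);
translate([1528, 690, 0]) cube([64, 64, 396]);


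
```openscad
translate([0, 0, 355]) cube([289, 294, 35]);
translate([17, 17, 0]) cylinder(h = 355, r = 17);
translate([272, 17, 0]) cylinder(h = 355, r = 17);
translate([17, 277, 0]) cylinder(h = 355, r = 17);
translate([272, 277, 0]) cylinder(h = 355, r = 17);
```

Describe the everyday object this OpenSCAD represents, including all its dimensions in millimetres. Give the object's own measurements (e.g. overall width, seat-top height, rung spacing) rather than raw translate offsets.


A simple wooden stool: a rectangular seat 289 mm (x) by 294 mm (y), 35 mm thick, top face at z = 390 mm, on four round legs, each 34 mm in diameter. The legs rest on z = 0, each leg's axis is inset half a diameter from the nearest pair of seat edges (so the leg's bounding box is flush with the corner).


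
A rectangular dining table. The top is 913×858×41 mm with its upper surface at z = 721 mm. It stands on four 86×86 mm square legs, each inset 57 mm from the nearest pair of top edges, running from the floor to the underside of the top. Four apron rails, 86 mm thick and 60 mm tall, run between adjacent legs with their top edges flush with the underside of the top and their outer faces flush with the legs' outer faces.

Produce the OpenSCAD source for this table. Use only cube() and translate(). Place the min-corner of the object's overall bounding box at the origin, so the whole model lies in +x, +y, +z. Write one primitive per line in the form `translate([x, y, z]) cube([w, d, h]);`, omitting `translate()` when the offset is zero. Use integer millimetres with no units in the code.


// leg_h = 721 - 41 = 680
// apron z = 680 - 60 = 620
translate([0, 0, 680]) cube([913, 858, 41]);
translate([57, 57, 0]) cube([86, 86, 680]);
translate([770, 57, 0]) cube([86, 86, 680]);
translate([57, 715, 0]) cube([86, 86, 680]);
translate([770, 715, 0]) cube([86, 86, 680]);
translate([143, 57, 620]) cube([627, 86, 60]);
translate([143, 715, 620]) cube([627, 86, 60]);
translate([57, 143, 620]) cube([86, 572, 60]);
translate([770, 143, 620]) cube([86, 572, 60]);


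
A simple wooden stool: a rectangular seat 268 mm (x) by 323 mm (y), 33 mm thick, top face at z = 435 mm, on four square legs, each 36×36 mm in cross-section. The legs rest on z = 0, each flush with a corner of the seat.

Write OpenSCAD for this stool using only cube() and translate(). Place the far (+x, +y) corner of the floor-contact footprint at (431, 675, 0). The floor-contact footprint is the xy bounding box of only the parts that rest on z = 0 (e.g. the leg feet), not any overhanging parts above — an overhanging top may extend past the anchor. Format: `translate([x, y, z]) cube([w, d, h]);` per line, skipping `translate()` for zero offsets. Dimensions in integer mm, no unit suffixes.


translate([163, 352, 402]) cube([268, 323, 33]);
translate([163, 352, 0]) cube([36, 36, 402]);
translate([395, 352, 0]) cube([36, 36, 402]);
translate([163, 639, 0]) cube([36, 36, 402]);
translate([395, 639, 0]) cube([36, 36, 402]);


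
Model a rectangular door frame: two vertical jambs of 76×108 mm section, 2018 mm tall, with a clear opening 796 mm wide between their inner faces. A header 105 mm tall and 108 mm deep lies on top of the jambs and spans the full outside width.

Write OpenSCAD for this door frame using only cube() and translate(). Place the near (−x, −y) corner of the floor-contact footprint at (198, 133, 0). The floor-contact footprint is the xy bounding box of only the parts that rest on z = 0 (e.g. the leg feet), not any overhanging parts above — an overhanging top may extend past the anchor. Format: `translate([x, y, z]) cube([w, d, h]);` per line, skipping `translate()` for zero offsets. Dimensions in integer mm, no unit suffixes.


translate([198, 133, 0]) cube([76, 108, 2018]);
translate([1070, 133, 0]) cube([76, 108, 2018]);
translate([198, 133, 2018]) cube([948, 108, 105]);


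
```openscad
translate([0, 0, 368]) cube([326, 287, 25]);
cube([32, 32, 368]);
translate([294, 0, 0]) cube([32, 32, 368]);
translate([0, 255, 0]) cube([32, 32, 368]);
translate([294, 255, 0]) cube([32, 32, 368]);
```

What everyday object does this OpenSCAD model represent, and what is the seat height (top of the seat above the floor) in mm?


A stool. The seat height is 393 mm.

A 326×287×25 slab at z = 368 on four corner posts — a stool. The seat top is 368 + 25 = 393 mm.


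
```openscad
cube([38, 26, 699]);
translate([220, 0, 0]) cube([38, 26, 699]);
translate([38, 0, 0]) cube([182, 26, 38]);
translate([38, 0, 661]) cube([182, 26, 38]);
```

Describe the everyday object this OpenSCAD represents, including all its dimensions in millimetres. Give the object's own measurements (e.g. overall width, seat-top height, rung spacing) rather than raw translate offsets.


A rectangular picture frame lying in the x–z plane (depth along y). The opening is 182 mm wide (x) by 623 mm tall (z), surrounded by a border 38 mm wide on all four sides. The frame is 26 mm deep and is made of two full-height vertical stiles with two horizontal rails fitted between them.


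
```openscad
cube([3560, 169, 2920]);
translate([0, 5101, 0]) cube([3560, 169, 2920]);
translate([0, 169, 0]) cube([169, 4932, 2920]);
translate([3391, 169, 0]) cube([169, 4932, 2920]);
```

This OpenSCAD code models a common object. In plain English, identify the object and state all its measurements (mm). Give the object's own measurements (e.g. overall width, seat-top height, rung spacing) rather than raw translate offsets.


The wall frame of a small rectangular building: four walls, each 2920 mm tall and 169 mm thick, enclosing a footprint 3560 mm (x) by 5270 mm (y) outside-to-outside, with no floor or roof. The front and back walls (the −y and +y sides) span the full width; the two side walls fit between them.


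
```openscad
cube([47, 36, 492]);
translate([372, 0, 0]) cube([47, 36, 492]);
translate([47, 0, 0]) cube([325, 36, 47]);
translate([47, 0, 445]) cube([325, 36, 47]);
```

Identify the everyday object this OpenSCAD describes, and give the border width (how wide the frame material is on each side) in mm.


A picture frame. The border width is 47 mm.

Four thin pieces enclosing a rectangular opening — a picture frame. The two full-height stiles are 492 mm tall; the top rail sits at z = 445 and is 47 mm tall, so the border above the opening is 492 − 445 = 47 mm, matching the stile x-width.


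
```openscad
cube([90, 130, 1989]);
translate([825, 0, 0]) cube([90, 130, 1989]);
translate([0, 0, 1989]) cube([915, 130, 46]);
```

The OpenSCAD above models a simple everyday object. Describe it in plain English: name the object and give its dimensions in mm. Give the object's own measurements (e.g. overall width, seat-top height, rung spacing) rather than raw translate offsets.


A door frame. The clear opening is 735 mm wide and 1989 mm high. Two 90 mm wide jambs, 130 mm deep, stand either side of the opening from the floor to the top of the opening. A 46 mm thick head sits across the top of both jambs, spanning the full outside width of the frame.


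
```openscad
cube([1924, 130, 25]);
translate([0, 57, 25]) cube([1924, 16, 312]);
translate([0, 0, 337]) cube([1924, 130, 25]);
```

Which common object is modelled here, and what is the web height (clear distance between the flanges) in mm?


An I-beam. The web height is 312 mm.

Two wide flanges with a thin centred web — an I-beam. Overall 362 mm minus two 25 mm flanges gives a web of 362 − 2·25 = 312 mm.


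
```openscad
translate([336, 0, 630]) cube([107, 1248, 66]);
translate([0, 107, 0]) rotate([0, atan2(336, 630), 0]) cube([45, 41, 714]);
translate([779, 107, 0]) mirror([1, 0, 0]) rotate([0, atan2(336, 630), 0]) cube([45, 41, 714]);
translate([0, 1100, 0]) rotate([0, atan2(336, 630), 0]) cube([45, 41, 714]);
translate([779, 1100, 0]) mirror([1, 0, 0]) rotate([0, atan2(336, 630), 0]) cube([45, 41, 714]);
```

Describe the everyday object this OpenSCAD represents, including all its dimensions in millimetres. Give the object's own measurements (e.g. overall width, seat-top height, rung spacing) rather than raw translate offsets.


A sawhorse. A 107×1248×66 mm beam (x, y, z) sits on two A-frame leg pairs. Each pair is two raked legs of 45×41 mm section (41 mm along y) splaying symmetrically in x. Each leg rises 630 mm vertically over 336 mm of horizontal reach and is 714 mm long along its own axis. Every leg's outer bottom edge rests on the floor and its outer top edge meets a bottom edge of the beam — the left legs (tilting toward +x) meet the beam's −x bottom edge, the right legs (their mirror images, tilting toward −x) meet its +x bottom edge — so the leg tops tuck under the beam, the beam's underside is 630 mm above the floor, and the feet are 779 mm apart outside-to-outside with the beam centred between them. The two leg pairs are set in 107 mm from either end of the beam.


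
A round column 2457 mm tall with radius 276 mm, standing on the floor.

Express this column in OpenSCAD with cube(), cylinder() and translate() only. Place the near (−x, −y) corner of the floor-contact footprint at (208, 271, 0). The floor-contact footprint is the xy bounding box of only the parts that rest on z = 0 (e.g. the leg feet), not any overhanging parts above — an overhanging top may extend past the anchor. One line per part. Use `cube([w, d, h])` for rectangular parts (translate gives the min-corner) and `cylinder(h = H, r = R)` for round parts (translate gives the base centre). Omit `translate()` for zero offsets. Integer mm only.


translate([484, 547, 0]) cylinder(h = 2457, r = 276);


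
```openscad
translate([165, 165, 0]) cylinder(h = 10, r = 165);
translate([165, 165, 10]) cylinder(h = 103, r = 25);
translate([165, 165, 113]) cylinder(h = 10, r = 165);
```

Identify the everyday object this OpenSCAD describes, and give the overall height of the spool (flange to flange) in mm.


A spool. The overall height is 123 mm.

Three coaxial cylinders, large–small–large — a spool. Two 10 mm flanges and a 103 mm core give 10 + 103 + 10 = 123 mm.


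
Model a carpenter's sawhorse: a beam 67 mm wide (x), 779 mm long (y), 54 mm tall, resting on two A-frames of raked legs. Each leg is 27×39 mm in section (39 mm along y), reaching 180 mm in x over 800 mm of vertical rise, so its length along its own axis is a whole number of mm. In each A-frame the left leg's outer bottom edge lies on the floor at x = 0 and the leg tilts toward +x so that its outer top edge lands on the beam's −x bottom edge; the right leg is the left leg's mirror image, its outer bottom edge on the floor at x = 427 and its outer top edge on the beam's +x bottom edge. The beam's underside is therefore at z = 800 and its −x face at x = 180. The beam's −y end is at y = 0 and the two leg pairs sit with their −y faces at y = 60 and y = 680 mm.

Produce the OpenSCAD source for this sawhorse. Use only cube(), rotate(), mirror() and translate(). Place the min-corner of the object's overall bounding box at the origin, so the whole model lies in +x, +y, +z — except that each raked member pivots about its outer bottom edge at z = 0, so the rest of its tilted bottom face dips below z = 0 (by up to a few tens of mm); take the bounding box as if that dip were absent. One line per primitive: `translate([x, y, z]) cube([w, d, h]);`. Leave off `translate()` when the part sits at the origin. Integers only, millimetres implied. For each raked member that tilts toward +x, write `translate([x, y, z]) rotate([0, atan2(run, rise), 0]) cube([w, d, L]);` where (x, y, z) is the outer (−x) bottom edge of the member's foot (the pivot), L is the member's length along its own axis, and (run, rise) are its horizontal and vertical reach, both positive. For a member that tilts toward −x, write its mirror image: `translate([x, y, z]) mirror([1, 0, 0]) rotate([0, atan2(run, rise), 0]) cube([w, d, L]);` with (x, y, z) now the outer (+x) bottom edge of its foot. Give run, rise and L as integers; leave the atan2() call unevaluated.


// leg length = √(180² + 800²) = 820
// right-leg outer foot x = 2·180 + 67 = 427
// beam min-corner = (180, 0, 800)
translate([180, 0, 800]) cube([67, 779, 54]);
translate([0, 60, 0]) rotate([0, atan2(180, 800), 0]) cube([27, 39, 820]);
translate([427, 60, 0]) mirror([1, 0, 0]) rotate([0, atan2(180, 800), 0]) cube([27, 39, 820]);
translate([0, 680, 0]) rotate([0, atan2(180, 800), 0]) cube([27, 39, 820]);
translate([427, 680, 0]) mirror([1, 0, 0]) rotate([0, atan2(180, 800), 0]) cube([27, 39, 820]);


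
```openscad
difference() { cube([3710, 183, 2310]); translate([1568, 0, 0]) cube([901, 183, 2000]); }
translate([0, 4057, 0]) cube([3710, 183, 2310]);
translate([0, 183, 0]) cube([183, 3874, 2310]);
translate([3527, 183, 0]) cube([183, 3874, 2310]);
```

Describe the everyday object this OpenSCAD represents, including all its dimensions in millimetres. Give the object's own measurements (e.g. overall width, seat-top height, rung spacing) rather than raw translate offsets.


A single room: four walls, each 2310 mm tall and 183 mm thick, enclosing an outside footprint 3710×4240 mm (x × y), no floor or roof. The front and back walls (−y and +y sides) run the full x-width; the side walls fit between their inner faces. A door opening 901 mm wide and 2000 mm tall is cut through the front wall from the floor up, its −x edge 1568 mm from the wall's −x end.


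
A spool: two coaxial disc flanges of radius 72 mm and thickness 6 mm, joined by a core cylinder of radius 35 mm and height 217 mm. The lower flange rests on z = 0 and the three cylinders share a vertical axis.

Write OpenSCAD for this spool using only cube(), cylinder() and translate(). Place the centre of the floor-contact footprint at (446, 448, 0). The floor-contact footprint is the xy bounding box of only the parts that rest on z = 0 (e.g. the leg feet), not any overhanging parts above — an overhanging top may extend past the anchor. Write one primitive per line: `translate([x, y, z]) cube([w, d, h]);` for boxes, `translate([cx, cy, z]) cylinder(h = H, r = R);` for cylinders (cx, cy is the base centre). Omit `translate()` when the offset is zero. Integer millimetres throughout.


translate([446, 448, 0]) cylinder(h = 6, r = 72);
translate([446, 448, 6]) cylinder(h = 217, r = 35);
translate([446, 448, 223]) cylinder(h = 6, r = 72);


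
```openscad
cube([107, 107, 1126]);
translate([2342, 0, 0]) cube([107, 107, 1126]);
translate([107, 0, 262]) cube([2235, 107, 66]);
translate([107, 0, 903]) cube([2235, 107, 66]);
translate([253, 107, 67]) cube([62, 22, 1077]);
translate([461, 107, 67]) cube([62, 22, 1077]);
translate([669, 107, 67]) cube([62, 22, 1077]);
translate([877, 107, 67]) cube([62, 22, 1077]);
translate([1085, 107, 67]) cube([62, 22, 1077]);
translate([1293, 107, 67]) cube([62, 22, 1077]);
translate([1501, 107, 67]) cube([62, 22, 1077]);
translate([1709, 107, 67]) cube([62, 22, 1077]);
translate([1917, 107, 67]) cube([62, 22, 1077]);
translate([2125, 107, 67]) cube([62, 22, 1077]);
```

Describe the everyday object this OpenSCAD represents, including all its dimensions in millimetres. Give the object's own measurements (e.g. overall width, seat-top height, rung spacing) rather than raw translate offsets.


A fence section. Two 107×107 mm posts, 1126 mm tall, stand on the floor with a clear span of 2235 mm between their inner faces. Two horizontal rails of 107×66 mm section span the gap between the posts with their undersides at z = 262 mm and z = 903 mm, flush with the posts' −y face. 10 pickets, each 62 mm wide, 22 mm thick and 1077 mm tall, are fixed to the +y face of the rails with their bottoms at z = 67 mm, spaced across the span with a 146 mm gap after the −x post and between neighbouring pickets, with 155 mm left before the +x post.


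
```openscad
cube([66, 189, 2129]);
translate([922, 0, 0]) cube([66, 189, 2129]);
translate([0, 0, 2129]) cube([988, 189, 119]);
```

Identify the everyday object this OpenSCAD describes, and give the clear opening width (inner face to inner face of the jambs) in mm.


A door frame. The clear opening width is 856 mm.

Two 2129 mm tall posts with a header on top — a door frame. The left jamb is 66 mm wide at x = 0; the right jamb starts at x = 922. The clear opening is 922 − 66 = 856 mm.


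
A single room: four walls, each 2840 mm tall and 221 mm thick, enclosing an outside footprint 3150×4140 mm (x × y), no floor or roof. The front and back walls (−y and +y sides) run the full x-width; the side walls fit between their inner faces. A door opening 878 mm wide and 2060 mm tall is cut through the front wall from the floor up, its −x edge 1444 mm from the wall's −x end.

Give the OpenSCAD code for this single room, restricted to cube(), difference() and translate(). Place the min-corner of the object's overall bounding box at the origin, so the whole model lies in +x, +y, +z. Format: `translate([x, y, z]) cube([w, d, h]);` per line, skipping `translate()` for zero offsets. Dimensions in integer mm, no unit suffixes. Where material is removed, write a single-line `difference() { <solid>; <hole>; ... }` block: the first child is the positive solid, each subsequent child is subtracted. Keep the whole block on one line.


difference() { cube([3150, 221, 2840]); translate([1444, 0, 0]) cube([878, 221, 2060]); }
translate([0, 3919, 0]) cube([3150, 221, 2840]);
translate([0, 221, 0]) cube([221, 3698, 2840]);
translate([2929, 221, 0]) cube([221, 3698, 2840]);


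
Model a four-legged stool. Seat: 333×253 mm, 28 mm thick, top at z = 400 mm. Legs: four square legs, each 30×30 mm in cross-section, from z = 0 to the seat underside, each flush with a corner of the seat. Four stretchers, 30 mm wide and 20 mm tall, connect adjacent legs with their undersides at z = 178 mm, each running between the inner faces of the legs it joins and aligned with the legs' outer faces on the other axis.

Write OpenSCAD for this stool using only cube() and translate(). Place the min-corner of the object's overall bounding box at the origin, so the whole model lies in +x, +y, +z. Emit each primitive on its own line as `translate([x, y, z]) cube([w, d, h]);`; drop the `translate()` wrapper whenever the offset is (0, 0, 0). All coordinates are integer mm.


translate([0, 0, 372]) cube([333, 253, 28]);
cube([30, 30, 372]);
translate([303, 0, 0]) cube([30, 30, 372]);
translate([0, 223, 0]) cube([30, 30, 372]);
translate([303, 223, 0]) cube([30, 30, 372]);
translate([30, 0, 178]) cube([273, 30, 20]);
translate([30, 223, 178]) cube([273, 30, 20]);
translate([0, 30, 178]) cube([30, 193, 20]);
translate([303, 30, 178]) cube([30, 193, 20]);


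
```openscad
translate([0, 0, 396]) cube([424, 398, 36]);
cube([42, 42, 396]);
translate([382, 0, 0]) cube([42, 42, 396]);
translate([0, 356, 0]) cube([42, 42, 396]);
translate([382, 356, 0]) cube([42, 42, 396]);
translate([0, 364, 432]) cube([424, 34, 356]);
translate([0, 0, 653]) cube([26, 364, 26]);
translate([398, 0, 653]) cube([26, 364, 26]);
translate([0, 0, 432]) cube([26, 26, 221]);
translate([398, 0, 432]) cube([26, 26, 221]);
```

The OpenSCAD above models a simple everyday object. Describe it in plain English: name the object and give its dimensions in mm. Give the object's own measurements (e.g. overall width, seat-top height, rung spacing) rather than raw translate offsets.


A chair. The seat is a 424×398×36 mm slab with its top at z = 432 mm, on four 42×42 mm corner legs (flush with the seat edges, standing on z = 0). A flat backrest 34 mm thick, 356 mm tall, spans the full seat width and rises from the seat top along its +y edge, rear face flush with the rear of the seat. Two armrests of 26×26 mm section run along each side from the seat's front edge to the front of the backrest, top faces 247 mm above the seat top and outer faces flush with the seat's x-edges; a 26×26 mm post under the front of each armrest stands on the seat at the front corner.


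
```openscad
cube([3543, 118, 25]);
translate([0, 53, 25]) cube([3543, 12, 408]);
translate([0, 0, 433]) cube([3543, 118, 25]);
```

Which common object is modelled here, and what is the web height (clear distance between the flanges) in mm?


An I-beam. The web height is 408 mm.

Two wide flanges with a thin centred web — an I-beam. Overall 458 mm minus two 25 mm flanges gives a web of 458 − 2·25 = 408 mm.


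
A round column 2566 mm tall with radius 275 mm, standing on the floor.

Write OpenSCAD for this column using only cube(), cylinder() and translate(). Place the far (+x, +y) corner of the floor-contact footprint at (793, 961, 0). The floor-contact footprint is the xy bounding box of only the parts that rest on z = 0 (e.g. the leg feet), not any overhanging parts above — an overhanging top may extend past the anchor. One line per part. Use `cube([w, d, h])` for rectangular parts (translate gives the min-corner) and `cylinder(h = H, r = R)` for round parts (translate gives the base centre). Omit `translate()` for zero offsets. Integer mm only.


translate([518, 686, 0]) cylinder(h = 2566, r = 275);


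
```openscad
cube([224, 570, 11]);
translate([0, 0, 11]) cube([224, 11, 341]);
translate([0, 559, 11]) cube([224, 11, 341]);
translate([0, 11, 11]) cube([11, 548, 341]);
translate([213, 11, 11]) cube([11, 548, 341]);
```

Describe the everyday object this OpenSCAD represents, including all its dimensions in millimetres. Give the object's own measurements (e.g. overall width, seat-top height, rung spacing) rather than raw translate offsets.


An open-topped rectangular box: outside dimensions 224×570×352 mm, with a uniform wall and base thickness of 11 mm. The base is a full 224×570 slab on the floor; four walls sit on top of the base. The front and back walls (the −y and +y sides) span the full width; the two side walls fit between them.


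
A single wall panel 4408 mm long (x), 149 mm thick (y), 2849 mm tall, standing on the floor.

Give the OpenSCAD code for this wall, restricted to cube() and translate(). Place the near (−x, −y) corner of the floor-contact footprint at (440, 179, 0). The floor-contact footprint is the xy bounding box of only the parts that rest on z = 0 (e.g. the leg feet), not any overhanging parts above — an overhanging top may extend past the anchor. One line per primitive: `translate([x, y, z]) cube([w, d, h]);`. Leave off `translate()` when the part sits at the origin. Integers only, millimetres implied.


translate([440, 179, 0]) cube([4408, 149, 2849]);


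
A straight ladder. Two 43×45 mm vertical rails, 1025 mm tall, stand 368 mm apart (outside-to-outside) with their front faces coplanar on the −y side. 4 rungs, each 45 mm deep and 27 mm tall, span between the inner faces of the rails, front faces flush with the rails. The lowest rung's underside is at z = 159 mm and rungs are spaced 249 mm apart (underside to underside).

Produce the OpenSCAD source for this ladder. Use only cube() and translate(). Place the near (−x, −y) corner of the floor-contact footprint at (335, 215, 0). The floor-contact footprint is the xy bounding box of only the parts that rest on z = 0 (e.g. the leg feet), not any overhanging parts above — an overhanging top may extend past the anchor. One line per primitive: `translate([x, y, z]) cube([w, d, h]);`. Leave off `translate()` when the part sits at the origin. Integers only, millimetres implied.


translate([335, 215, 0]) cube([43, 45, 1025]);
translate([660, 215, 0]) cube([43, 45, 1025]);
translate([378, 215, 159]) cube([282, 45, 27]);
translate([378, 215, 408]) cube([282, 45, 27]);
translate([378, 215, 657]) cube([282, 45, 27]);
translate([378, 215, 906]) cube([282, 45, 27]);


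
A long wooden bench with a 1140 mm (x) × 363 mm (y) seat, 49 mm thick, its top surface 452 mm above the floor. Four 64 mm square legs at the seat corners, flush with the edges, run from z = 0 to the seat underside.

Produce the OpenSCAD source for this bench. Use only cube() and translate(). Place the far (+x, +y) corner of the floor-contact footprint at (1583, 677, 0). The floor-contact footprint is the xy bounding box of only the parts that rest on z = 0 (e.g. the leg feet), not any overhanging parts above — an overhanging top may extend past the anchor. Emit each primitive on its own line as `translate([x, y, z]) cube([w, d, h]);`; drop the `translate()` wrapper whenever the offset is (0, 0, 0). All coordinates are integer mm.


translate([443, 314, 403]) cube([1140, 363, 49]);
translate([443, 314, 0]) cube([64, 64, 403]);
translate([443, 613, 0]) cube([64, 64, 403]);
translate([1519, 314, 0]) cube([64, 64, 403]);
translate([1519, 613, 0]) cube([64, 64, 403]);


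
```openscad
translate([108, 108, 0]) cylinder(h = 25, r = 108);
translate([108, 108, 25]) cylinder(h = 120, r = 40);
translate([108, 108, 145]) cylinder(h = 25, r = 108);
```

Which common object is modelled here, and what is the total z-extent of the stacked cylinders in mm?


A spool. The overall height is 170 mm.

Three coaxial cylinders, large–small–large — a spool. Two 25 mm flanges and a 120 mm core give 25 + 120 + 25 = 170 mm.


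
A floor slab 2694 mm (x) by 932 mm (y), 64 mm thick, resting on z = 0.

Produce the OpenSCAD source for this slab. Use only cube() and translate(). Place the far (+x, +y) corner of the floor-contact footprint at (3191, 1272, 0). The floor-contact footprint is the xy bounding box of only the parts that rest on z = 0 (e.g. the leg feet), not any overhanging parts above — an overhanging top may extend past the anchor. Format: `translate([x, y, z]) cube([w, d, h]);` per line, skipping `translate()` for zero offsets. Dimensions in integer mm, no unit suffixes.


translate([497, 340, 0]) cube([2694, 932, 64]);


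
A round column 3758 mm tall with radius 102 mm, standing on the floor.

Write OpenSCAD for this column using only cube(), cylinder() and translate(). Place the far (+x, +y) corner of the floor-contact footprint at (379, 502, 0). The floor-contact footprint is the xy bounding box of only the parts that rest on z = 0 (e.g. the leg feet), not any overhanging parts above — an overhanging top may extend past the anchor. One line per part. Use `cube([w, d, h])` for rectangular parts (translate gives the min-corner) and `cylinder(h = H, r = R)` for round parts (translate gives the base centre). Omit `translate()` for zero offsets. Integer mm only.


translate([277, 400, 0]) cylinder(h = 3758, r = 102);


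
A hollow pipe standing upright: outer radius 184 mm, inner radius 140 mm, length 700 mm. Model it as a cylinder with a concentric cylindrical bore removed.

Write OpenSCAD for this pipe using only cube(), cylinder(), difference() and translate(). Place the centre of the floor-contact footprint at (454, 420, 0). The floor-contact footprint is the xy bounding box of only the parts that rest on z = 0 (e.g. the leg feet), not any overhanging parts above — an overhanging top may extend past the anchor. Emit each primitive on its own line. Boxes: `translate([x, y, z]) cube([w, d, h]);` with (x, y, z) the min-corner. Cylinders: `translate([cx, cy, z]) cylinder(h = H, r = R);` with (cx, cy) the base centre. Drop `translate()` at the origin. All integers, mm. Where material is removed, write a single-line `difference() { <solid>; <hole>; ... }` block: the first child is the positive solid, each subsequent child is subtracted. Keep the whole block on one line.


difference() { translate([454, 420, 0]) cylinder(h = 700, r = 184); translate([454, 420, 0]) cylinder(h = 700, r = 140); }


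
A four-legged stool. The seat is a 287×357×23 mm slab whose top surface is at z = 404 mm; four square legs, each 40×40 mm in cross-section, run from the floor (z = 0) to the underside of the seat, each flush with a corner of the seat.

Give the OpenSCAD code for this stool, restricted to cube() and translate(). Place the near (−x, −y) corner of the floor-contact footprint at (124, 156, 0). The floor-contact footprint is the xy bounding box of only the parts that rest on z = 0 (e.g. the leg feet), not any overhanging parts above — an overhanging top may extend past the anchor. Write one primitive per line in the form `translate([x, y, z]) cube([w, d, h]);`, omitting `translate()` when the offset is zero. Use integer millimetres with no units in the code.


translate([124, 156, 381]) cube([287, 357, 23]);
translate([124, 156, 0]) cube([40, 40, 381]);
translate([371, 156, 0]) cube([40, 40, 381]);
translate([124, 473, 0]) cube([40, 40, 381]);
translate([371, 473, 0]) cube([40, 40, 381]);


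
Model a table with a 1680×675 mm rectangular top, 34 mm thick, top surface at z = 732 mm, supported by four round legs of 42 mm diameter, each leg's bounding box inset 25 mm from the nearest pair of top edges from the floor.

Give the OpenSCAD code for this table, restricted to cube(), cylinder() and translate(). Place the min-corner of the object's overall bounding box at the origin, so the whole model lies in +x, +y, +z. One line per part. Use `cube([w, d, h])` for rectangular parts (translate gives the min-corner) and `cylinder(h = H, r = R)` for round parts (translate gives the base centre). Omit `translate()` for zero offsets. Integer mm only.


translate([0, 0, 698]) cube([1680, 675, 34]);
translate([46, 46, 0]) cylinder(h = 698, r = 21);
translate([1634, 46, 0]) cylinder(h = 698, r = 21);
translate([46, 629, 0]) cylinder(h = 698, r = 21);
translate([1634, 629, 0]) cylinder(h = 698, r = 21);


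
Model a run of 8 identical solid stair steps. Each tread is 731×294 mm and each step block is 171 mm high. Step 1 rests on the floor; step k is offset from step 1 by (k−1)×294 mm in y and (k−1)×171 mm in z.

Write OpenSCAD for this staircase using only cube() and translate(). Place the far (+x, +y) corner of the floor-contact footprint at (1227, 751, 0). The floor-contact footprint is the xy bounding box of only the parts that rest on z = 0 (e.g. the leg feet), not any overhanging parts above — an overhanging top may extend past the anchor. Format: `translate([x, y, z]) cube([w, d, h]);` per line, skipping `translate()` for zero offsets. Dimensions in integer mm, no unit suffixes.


translate([496, 457, 0]) cube([731, 294, 171]);
translate([496, 751, 171]) cube([731, 294, 171]);
translate([496, 1045, 342]) cube([731, 294, 171]);
translate([496, 1339, 513]) cube([731, 294, 171]);
translate([496, 1633, 684]) cube([731, 294, 171]);
translate([496, 1927, 855]) cube([731, 294, 171]);
translate([496, 2221, 1026]) cube([731, 294, 171]);
translate([496, 2515, 1197]) cube([731, 294, 171]);


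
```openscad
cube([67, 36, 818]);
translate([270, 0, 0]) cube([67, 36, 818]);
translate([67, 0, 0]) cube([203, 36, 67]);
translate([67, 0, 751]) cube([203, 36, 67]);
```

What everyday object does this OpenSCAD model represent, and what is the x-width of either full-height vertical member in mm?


A picture frame. The border width is 67 mm.

Four thin pieces enclosing a rectangular opening — a picture frame. The two full-height stiles are 818 mm tall; the top rail sits at z = 751 and is 67 mm tall, so the border above the opening is 818 − 751 = 67 mm, matching the stile x-width.


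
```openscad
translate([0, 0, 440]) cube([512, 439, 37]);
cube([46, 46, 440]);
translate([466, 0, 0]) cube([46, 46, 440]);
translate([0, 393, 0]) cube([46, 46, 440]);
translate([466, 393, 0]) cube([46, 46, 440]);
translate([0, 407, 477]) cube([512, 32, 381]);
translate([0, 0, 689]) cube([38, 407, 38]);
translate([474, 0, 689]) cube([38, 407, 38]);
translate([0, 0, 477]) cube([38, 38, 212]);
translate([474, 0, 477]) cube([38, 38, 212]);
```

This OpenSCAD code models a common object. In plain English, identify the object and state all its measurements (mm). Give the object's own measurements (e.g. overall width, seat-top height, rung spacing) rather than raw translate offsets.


A chair. The seat is a 512×439×37 mm slab with its top at z = 477 mm, on four 46×46 mm corner legs (flush with the seat edges, standing on z = 0). A flat backrest 32 mm thick, 381 mm tall, spans the full seat width and rises from the seat top along its +y edge, rear face flush with the rear of the seat. Two armrests of 38×38 mm section run along each side from the seat's front edge to the front of the backrest, top faces 250 mm above the seat top and outer faces flush with the seat's x-edges; a 38×38 mm post under the front of each armrest stands on the seat at the front corner.


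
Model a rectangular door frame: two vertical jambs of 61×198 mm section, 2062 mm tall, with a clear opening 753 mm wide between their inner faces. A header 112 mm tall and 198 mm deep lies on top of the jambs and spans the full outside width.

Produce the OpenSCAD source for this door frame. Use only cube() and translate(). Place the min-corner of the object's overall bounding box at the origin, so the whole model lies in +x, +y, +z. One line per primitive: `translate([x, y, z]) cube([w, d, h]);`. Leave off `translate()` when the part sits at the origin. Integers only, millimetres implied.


cube([61, 198, 2062]);
translate([814, 0, 0]) cube([61, 198, 2062]);
translate([0, 0, 2062]) cube([875, 198, 112]);


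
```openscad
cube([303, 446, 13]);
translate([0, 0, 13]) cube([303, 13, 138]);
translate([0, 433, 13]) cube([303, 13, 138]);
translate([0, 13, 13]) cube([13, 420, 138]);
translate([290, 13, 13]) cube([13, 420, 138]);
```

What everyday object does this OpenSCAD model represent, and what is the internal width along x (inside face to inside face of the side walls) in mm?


An open box. The internal width is 277 mm.

A 303×446 base slab with four walls standing on it — an open box. The base is 303 mm wide and the walls are 13 mm thick, so the internal width is 303 − 2 × 13 = 277 mm.


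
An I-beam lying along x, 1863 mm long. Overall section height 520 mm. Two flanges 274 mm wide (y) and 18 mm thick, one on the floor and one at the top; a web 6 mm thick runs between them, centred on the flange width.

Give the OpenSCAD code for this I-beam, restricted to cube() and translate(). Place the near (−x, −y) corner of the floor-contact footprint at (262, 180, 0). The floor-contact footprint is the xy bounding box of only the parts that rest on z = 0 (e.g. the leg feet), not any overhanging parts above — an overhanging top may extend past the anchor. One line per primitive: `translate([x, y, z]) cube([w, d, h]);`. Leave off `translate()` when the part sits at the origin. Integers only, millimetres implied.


translate([262, 180, 0]) cube([1863, 274, 18]);
translate([262, 314, 18]) cube([1863, 6, 484]);
translate([262, 180, 502]) cube([1863, 274, 18]);


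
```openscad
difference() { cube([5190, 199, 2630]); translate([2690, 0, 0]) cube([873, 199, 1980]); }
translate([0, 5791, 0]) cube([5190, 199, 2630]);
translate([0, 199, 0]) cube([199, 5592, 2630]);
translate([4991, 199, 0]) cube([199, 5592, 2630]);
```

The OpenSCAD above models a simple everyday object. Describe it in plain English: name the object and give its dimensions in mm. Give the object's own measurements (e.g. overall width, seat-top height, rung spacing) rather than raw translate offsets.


A single room: four walls, each 2630 mm tall and 199 mm thick, enclosing an outside footprint 5190×5990 mm (x × y), no floor or roof. The front and back walls (−y and +y sides) run the full x-width; the side walls fit between their inner faces. A door opening 873 mm wide and 1980 mm tall is cut through the front wall from the floor up, its −x edge 2690 mm from the wall's −x end.


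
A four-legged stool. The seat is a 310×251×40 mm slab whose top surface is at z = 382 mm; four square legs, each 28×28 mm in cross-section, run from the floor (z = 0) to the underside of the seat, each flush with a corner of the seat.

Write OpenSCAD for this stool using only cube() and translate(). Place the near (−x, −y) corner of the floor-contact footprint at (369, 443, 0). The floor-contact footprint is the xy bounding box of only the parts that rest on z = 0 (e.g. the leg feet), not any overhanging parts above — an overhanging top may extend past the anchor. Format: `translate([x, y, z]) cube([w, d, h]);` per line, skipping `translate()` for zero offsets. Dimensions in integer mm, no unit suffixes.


translate([369, 443, 342]) cube([310, 251, 40]);
translate([369, 443, 0]) cube([28, 28, 342]);
translate([651, 443, 0]) cube([28, 28, 342]);
translate([369, 666, 0]) cube([28, 28, 342]);
translate([651, 666, 0]) cube([28, 28, 342]);


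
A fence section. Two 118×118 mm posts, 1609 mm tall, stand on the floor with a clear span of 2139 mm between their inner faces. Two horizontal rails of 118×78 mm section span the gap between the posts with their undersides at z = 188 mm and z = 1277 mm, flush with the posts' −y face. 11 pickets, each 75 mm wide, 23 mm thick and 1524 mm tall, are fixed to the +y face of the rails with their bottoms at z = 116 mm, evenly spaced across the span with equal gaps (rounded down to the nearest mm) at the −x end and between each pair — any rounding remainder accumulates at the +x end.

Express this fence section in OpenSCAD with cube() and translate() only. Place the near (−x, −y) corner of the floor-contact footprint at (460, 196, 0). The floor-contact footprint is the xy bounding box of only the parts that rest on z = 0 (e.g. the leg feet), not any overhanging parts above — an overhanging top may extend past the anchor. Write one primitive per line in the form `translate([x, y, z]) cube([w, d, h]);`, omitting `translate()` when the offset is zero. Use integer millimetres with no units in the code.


translate([460, 196, 0]) cube([118, 118, 1609]);
translate([2717, 196, 0]) cube([118, 118, 1609]);
translate([578, 196, 188]) cube([2139, 118, 78]);
translate([578, 196, 1277]) cube([2139, 118, 78]);
translate([687, 314, 116]) cube([75, 23, 1524]);
translate([871, 314, 116]) cube([75, 23, 1524]);
translate([1055, 314, 116]) cube([75, 23, 1524]);
translate([1239, 314, 116]) cube([75, 23, 1524]);
translate([1423, 314, 116]) cube([75, 23, 1524]);
translate([1607, 314, 116]) cube([75, 23, 1524]);
translate([1791, 314, 116]) cube([75, 23, 1524]);
translate([1975, 314, 116]) cube([75, 23, 1524]);
translate([2159, 314, 116]) cube([75, 23, 1524]);
translate([2343, 314, 116]) cube([75, 23, 1524]);
translate([2527, 314, 116]) cube([75, 23, 1524]);


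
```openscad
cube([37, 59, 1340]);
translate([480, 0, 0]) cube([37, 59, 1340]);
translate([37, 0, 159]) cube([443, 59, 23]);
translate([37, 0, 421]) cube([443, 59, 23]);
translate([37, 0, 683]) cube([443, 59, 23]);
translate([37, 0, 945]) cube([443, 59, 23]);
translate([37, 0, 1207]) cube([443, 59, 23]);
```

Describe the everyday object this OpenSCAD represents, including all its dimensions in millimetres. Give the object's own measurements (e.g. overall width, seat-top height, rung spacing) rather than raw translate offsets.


A straight ladder. Two 37×59 mm vertical rails, 1340 mm tall, stand 517 mm apart (outside-to-outside) with their front faces coplanar on the −y side. 5 rungs, each 59 mm deep and 23 mm tall, span between the inner faces of the rails, front faces flush with the rails. The lowest rung's underside is at z = 159 mm and rungs are spaced 262 mm apart (underside to underside).
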